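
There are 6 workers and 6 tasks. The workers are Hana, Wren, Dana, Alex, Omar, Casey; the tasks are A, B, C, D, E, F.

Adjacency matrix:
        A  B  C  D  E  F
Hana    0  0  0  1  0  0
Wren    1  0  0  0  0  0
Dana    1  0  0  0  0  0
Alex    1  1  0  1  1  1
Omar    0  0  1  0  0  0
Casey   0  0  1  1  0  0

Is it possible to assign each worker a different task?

The set {Hana, Wren, Dana, Omar, Casey} has only 3 neighbours ({A, C, D}), so by Hall's theorem at most 4 of the 6 workers can be matched.
Hence no matching covers every worker.

No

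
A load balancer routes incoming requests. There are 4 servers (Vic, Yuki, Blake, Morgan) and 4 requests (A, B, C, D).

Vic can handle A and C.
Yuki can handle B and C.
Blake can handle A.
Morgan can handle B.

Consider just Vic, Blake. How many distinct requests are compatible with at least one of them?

The union of neighbours of {Vic, Blake} is {A, C}, which has 2 elements.
Since |N(S)| = 2 ≥ |S| = 2, Hall's condition holds for this subset.

2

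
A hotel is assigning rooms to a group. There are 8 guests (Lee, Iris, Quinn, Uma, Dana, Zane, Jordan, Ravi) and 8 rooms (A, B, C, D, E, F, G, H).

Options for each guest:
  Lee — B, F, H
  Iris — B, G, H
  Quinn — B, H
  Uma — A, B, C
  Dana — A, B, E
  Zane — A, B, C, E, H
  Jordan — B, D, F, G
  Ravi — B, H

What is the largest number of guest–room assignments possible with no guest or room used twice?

8

For example, pair Lee→F, Iris→G, Quinn→H, Uma→C, Dana→E, Zane→A, Jordan→D, Ravi→B.
All 8 guests are matched, so no larger matching exists.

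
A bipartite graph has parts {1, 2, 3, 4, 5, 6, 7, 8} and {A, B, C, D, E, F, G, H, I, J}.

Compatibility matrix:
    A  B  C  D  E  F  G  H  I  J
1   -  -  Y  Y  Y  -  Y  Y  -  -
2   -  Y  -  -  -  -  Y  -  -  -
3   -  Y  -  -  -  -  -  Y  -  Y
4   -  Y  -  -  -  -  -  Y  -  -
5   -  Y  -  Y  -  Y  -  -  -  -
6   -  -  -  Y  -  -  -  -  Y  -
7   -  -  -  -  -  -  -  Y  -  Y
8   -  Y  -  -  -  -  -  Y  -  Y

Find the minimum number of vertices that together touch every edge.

7

The 7 edges 1–E, 2–G, 3–B, 4–H, 5–F, 6–D, 7–J form a matching, so any vertex cover needs at least 7 vertices (one per matched edge).
Conversely {1, 2, 5, 6, B, H, J} meets every edge and has exactly 7 vertices, so 7 is optimal.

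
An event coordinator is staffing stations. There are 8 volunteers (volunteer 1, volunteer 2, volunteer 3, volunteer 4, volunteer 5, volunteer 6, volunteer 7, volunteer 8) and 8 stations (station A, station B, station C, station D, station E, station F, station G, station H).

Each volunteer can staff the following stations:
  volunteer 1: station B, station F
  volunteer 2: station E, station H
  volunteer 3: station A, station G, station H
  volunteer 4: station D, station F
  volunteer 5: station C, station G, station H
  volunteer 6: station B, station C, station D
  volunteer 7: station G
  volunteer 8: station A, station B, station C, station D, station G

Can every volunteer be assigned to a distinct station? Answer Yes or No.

For example, pair volunteer 1-station F, volunteer 2-station E, volunteer 3-station A, volunteer 4-station D, volunteer 5-station H, volunteer 6-station C, volunteer 7-station G, volunteer 8-station B.
All 8 volunteers are covered.

Yes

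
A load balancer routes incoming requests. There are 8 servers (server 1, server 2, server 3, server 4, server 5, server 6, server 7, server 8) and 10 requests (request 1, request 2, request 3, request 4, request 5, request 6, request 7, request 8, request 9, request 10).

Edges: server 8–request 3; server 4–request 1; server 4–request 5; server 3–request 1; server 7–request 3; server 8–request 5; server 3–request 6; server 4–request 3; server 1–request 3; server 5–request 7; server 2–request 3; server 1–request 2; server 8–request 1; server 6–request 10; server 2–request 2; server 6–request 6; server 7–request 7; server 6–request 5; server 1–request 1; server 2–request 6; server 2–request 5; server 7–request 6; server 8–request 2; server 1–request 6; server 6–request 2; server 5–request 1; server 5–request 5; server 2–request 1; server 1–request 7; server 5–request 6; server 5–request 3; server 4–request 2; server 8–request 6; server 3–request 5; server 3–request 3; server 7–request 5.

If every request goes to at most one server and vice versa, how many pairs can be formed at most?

For example, pair server 1→request 6, server 2→request 1, server 3→request 3, server 4→request 2, server 5→request 5, server 6→request 10, server 7→request 7.
The set {server 1, server 2, server 3, server 4, server 5, server 7, server 8} has only 6 neighbours ({request 1, request 2, request 3, request 5, request 6, request 7}), so by Hall's theorem at most 7 of the 8 servers can be matched.

7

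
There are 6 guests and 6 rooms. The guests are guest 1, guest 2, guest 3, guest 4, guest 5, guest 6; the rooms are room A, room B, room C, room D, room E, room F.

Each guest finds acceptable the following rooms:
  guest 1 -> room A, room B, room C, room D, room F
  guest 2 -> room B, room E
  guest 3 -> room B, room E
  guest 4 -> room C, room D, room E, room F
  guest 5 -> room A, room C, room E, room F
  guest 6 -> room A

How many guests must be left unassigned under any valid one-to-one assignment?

0

For example, pair guest 1→room C, guest 2→room B, guest 3→room E, guest 4→room D, guest 5→room F, guest 6→room A.
This saturates every guest, so 6 is the maximum.
That matches 6 of the 6, leaving 0 unmatched; no matching can do better.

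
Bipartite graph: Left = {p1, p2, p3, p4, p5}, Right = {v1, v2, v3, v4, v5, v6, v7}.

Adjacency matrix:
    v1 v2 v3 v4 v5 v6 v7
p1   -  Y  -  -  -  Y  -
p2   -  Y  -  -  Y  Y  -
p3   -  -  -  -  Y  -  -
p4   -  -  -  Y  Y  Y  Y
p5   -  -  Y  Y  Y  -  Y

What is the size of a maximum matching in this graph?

5

A valid assignment of size 5: p1→v6, p2→v2, p3→v5, p4→v4, p5→v7.
This saturates every left vertex, so 5 is the maximum.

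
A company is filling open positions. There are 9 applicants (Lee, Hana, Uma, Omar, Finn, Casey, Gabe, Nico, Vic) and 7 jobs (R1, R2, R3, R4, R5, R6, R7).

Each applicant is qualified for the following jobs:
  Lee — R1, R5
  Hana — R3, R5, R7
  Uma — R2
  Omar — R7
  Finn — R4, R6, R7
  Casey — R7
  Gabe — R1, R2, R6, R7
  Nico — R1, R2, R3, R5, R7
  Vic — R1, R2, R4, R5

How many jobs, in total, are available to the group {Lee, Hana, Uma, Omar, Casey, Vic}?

The union of neighbours of {Lee, Hana, Uma, Omar, Casey, Vic} is {R1, R2, R3, R4, R5, R7}, which has 6 elements.
Since |N(S)| = 6 ≥ |S| = 6, Hall's condition holds for this subset.

6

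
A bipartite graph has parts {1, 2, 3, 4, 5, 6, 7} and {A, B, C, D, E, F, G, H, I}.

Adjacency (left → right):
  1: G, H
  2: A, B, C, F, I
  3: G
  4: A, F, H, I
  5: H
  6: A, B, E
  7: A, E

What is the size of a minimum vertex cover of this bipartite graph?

The 6 edges 1–H, 2–A, 3–G, 4–I, 6–B, 7–E form a matching, so any vertex cover needs at least 6 vertices (one per matched edge).
Conversely {2, 4, 6, 7, G, H} meets every edge and has exactly 6 vertices, so 6 is optimal.

6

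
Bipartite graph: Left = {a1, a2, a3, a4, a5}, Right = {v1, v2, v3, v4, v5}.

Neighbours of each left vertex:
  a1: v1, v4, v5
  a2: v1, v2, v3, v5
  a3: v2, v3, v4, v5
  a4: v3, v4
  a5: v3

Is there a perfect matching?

Yes

One maximum matching: a1→v5, a2→v1, a3→v2, a4→v4, a5→v3.
All 5 left vertices are covered.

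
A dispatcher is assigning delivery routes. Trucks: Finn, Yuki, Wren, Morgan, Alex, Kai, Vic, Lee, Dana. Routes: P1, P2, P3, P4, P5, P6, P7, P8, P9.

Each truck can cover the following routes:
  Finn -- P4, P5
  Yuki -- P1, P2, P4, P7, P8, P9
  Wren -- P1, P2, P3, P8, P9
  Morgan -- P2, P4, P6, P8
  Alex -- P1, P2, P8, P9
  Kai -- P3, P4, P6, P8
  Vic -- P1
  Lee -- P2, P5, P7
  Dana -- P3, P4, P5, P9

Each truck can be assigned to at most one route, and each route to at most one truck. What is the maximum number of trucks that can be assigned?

A valid assignment of size 9: Finn→P5, Yuki→P2, Wren→P3, Morgan→P4, Alex→P8, Kai→P6, Vic→P1, Lee→P7, Dana→P9.
This saturates every truck, so 9 is the maximum.

9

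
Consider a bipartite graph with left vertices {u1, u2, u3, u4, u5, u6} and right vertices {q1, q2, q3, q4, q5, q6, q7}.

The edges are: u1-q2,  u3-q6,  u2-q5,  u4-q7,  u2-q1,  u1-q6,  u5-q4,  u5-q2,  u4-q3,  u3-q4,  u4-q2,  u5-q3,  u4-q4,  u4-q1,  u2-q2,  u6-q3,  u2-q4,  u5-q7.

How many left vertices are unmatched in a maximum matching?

One maximum matching: u1→q6, u2→q5, u3→q4, u4→q7, u5→q2, u6→q3.
All 6 left vertices are matched, so no larger matching exists.
That matches 6 of the 6, leaving 0 unmatched; no matching can do better.

0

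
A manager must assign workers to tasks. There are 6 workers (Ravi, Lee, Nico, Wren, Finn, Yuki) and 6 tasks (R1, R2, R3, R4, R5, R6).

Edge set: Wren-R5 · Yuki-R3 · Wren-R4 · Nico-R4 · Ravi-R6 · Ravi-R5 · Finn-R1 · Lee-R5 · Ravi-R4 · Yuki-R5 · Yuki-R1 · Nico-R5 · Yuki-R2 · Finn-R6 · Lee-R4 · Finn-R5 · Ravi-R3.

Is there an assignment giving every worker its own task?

The set {Lee, Nico, Wren} has only 2 neighbours ({R4, R5}), so by Hall's theorem at most 5 of the 6 workers can be matched.
Hence no matching covers every worker.

No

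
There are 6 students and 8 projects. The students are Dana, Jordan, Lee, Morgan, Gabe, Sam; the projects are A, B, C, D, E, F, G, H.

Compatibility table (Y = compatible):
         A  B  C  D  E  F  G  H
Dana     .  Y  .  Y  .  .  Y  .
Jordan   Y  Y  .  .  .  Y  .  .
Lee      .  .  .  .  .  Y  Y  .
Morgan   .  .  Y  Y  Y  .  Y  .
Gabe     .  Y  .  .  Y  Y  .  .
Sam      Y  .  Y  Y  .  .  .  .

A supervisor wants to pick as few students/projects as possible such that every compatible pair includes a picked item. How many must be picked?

{Dana, Jordan, Lee, Morgan, Gabe, Sam} is a vertex cover of size 6: every edge has an endpoint in this set.
No smaller cover exists because Dana–D, Jordan–F, Lee–G, Morgan–E, Gabe–B, Sam–C is a matching of size 6, and a cover must include an endpoint of each of these disjoint edges (König's theorem).

6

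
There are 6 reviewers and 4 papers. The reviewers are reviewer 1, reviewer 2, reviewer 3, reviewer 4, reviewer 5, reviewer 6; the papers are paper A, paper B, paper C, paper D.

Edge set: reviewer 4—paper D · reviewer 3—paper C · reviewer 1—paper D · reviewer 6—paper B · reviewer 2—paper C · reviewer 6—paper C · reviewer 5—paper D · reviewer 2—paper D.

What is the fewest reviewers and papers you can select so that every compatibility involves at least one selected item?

The 3 edges reviewer 1–paper D, reviewer 2–paper C, reviewer 6–paper B form a matching, so any vertex cover needs at least 3 vertices (one per matched edge).
Conversely {reviewer 6, paper C, paper D} meets every edge and has exactly 3 vertices, so 3 is optimal.

3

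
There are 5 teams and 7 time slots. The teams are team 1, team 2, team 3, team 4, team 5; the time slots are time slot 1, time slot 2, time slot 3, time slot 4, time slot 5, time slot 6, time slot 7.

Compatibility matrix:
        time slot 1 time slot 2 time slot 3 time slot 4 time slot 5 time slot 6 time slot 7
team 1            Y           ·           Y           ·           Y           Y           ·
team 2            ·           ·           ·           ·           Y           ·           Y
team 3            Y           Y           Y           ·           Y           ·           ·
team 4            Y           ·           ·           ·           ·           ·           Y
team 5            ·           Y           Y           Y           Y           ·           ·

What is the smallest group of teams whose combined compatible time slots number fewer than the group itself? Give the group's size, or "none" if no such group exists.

none

A matching saturating every team exists, for instance team 1→time slot 3, team 2→time slot 5, team 3→time slot 2, team 4→time slot 7, team 5→time slot 4.
By Hall's marriage theorem, this means |N(S)| ≥ |S| for every subset S, so no violating subset exists.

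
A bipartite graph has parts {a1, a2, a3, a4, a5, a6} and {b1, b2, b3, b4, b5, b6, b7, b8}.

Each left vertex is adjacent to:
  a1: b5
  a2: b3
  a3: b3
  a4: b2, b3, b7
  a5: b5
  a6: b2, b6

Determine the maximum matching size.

For example, pair a1-b5, a2-b3, a4-b7, a6-b6.
The set {a1, a2, a3, a5} has only 2 neighbours ({b3, b5}), so by Hall's theorem at most 4 of the 6 left vertices can be matched.

4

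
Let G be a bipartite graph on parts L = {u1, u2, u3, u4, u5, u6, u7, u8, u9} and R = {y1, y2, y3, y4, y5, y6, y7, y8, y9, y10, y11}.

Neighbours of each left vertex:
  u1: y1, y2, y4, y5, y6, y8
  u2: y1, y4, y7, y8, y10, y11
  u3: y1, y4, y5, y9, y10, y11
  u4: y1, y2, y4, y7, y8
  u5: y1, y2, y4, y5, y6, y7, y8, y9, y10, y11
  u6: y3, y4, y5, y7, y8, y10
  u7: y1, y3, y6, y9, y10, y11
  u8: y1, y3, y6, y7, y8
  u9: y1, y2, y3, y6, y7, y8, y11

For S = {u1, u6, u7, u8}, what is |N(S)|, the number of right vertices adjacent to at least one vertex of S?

The union of neighbours of {u1, u6, u7, u8} is {y1, y2, y3, y4, y5, y6, y7, y8, y9, y10, y11}, which has 11 elements.
Since |N(S)| = 11 ≥ |S| = 4, Hall's condition holds for this subset.

11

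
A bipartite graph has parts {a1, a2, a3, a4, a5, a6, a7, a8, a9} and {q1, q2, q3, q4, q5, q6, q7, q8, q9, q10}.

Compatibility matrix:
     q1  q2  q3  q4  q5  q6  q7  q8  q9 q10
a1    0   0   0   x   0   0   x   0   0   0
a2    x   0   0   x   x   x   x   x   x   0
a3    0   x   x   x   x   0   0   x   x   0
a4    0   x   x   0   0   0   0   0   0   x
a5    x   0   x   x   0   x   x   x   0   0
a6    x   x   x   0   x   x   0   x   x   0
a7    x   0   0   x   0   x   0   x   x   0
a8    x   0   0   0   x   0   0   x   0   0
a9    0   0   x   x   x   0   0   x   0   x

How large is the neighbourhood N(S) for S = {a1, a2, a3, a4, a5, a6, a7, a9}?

10

The union of neighbours of {a1, a2, a3, a4, a5, a6, a7, a9} is {q1, q2, q3, q4, q5, q6, q7, q8, q9, q10}, which has 10 elements.
Since |N(S)| = 10 ≥ |S| = 8, Hall's condition holds for this subset.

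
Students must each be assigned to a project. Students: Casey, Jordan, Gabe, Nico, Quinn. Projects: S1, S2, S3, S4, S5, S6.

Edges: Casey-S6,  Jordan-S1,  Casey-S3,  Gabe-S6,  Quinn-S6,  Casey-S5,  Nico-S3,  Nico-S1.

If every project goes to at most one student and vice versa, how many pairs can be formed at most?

4

One maximum matching: Casey–S5, Jordan–S1, Gabe–S6, Nico–S3.
The set {Gabe, Quinn} has only 1 neighbour ({S6}), so by Hall's theorem at most 4 of the 5 students can be matched.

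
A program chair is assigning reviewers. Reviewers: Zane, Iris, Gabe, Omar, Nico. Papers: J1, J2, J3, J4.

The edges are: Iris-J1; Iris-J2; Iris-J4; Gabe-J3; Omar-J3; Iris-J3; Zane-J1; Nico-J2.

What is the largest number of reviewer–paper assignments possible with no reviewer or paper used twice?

A valid assignment of size 4: Zane–J1, Iris–J4, Gabe–J3, Nico–J2.
The set {Gabe, Omar} has only 1 neighbour ({J3}), so by Hall's theorem at most 4 of the 5 reviewers can be matched.

4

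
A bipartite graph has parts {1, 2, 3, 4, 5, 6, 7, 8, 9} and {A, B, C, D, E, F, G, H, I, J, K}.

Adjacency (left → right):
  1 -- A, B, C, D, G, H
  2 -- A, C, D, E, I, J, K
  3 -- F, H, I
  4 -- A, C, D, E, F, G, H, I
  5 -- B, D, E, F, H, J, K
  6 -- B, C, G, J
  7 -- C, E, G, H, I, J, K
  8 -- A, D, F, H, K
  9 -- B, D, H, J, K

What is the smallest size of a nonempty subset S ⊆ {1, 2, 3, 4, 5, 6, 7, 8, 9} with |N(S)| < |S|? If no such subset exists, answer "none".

A matching saturating every left vertex exists, for instance 1→G, 2→D, 3→F, 4→H, 5→K, 6→B, 7→E, 8→A, 9→J.
By Hall's marriage theorem, this means |N(S)| ≥ |S| for every subset S, so no violating subset exists.

none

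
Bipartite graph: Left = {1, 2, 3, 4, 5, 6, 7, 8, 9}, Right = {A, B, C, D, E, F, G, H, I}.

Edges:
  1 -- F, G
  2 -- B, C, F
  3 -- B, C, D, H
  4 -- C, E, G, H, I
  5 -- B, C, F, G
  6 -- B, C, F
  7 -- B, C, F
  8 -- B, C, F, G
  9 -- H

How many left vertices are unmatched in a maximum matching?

One maximum matching: 1-G, 2-C, 3-D, 4-E, 5-F, 6-B, 9-H.
The set {1, 2, 5, 6, 7, 8} has only 4 neighbours ({B, C, F, G}), so by Hall's theorem at most 7 of the 9 left vertices can be matched.
That matches 7 of the 9, leaving 2 unmatched; no matching can do better.

2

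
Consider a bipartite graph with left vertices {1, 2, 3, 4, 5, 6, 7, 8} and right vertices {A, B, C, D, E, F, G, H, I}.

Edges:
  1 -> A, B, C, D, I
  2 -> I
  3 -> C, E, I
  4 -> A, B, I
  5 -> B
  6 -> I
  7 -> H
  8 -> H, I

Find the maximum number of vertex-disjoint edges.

One maximum matching: 1-D, 2-I, 3-E, 4-A, 5-B, 7-H.
The set {2, 6, 7, 8} has only 2 neighbours ({H, I}), so by Hall's theorem at most 6 of the 8 left vertices can be matched.

6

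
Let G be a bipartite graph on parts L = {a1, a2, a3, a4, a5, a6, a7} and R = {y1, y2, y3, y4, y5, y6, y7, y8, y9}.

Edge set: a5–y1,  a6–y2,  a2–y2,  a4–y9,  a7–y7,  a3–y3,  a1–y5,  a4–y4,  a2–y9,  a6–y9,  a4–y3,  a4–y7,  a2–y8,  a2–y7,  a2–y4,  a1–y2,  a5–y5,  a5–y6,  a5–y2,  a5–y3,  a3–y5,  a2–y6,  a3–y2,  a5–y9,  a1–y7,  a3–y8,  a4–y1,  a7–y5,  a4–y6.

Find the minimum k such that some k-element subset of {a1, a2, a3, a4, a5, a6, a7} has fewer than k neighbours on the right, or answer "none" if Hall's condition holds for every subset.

none

A matching saturating every left vertex exists, for instance a1→y2, a2→y4, a3→y8, a4→y6, a5→y3, a6→y9, a7→y7.
By Hall's marriage theorem, this means |N(S)| ≥ |S| for every subset S, so no violating subset exists.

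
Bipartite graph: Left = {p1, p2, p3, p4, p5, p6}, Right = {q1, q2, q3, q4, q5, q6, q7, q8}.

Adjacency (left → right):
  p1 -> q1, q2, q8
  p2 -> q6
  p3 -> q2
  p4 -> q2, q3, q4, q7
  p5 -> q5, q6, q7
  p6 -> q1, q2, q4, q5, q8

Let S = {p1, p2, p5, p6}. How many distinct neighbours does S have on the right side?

7

The union of neighbours of {p1, p2, p5, p6} is {q1, q2, q4, q5, q6, q7, q8}, which has 7 elements.
Since |N(S)| = 7 ≥ |S| = 4, Hall's condition holds for this subset.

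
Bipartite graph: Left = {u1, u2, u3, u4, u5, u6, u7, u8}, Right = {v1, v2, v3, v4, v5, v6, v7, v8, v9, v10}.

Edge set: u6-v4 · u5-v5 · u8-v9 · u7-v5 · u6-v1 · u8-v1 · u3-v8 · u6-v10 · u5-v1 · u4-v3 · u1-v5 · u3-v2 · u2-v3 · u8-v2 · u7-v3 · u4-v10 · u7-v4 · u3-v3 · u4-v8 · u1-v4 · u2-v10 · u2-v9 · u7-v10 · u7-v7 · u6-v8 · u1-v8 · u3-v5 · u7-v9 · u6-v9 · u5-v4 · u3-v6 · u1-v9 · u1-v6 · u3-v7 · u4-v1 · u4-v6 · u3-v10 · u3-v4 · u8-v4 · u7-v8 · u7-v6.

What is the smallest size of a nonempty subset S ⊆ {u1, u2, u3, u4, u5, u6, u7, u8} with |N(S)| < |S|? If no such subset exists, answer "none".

A matching saturating every left vertex exists, for instance u1→v5, u2→v9, u3→v3, u4→v6, u5→v1, u6→v10, u7→v8, u8→v2.
By Hall's marriage theorem, this means |N(S)| ≥ |S| for every subset S, so no violating subset exists.

none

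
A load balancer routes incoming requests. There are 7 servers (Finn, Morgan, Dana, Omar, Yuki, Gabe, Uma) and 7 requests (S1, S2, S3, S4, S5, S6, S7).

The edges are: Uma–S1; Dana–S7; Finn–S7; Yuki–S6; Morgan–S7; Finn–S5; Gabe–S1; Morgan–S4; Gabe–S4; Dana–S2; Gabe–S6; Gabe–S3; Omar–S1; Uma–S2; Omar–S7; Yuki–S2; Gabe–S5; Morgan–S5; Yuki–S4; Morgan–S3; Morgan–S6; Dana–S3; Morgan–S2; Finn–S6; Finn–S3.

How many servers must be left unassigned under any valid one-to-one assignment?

For example, pair Finn-S5, Morgan-S6, Dana-S7, Omar-S1, Yuki-S4, Gabe-S3, Uma-S2.
This saturates every server, so 7 is the maximum.
That matches 7 of the 7, leaving 0 unmatched; no matching can do better.

0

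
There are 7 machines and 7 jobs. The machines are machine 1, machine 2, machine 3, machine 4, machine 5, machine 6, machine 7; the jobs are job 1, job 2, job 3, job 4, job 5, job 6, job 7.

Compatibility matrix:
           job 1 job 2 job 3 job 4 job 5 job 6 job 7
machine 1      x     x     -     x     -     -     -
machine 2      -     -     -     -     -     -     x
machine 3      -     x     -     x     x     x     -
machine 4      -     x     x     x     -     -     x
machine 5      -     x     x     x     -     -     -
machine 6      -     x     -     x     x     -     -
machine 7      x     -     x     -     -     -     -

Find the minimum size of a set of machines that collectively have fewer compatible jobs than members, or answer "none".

A matching saturating every machine exists, for instance machine 1→job 1, machine 2→job 7, machine 3→job 6, machine 4→job 2, machine 5→job 4, machine 6→job 5, machine 7→job 3.
By Hall's marriage theorem, this means |N(S)| ≥ |S| for every subset S, so no violating subset exists.

none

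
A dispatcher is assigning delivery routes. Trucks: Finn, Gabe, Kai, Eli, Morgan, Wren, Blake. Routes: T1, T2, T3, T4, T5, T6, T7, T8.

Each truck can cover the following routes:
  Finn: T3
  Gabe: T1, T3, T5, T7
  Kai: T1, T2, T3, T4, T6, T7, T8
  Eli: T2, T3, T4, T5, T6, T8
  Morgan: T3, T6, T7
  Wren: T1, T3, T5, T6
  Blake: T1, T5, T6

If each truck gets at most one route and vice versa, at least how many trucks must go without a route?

0

One maximum matching: Finn-T3, Gabe-T1, Kai-T4, Eli-T8, Morgan-T7, Wren-T6, Blake-T5.
This saturates every truck, so 7 is the maximum.
That matches 7 of the 7, leaving 0 unmatched; no matching can do better.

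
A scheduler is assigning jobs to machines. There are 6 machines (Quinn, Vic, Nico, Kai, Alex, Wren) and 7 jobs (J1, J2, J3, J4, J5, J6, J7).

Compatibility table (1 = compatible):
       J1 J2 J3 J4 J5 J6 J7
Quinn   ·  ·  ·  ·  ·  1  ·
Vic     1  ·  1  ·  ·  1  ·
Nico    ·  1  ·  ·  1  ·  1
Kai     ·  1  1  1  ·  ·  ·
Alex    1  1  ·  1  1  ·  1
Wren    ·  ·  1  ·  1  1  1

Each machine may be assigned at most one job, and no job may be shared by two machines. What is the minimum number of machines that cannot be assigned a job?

One maximum matching: Quinn-J6, Vic-J1, Nico-J5, Kai-J2, Alex-J7, Wren-J3.
This saturates every machine, so 6 is the maximum.
That matches 6 of the 6, leaving 0 unmatched; no matching can do better.

0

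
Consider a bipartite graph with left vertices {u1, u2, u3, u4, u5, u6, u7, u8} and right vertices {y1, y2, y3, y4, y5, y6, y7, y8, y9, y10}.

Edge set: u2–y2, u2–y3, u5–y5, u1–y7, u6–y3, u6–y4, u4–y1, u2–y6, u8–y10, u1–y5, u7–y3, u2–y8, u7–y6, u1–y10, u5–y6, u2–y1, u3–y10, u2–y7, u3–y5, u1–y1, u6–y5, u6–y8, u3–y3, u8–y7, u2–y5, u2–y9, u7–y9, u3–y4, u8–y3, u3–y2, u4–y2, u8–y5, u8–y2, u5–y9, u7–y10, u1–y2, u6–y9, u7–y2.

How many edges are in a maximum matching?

8

A valid assignment of size 8: u1–y10, u2–y6, u3–y4, u4–y1, u5–y5, u6–y9, u7–y3, u8–y7.
All 8 left vertices are matched, so no larger matching exists.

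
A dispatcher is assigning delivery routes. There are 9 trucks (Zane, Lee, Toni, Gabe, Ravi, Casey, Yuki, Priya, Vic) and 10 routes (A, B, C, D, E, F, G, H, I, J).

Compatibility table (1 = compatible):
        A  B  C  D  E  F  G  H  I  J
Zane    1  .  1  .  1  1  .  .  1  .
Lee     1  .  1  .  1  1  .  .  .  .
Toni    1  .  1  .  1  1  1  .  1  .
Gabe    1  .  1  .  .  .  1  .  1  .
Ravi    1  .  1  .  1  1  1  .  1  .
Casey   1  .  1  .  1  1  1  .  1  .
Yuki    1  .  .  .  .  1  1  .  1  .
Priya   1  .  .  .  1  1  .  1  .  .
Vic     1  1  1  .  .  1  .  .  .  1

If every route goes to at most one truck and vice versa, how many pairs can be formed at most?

8

For example, pair Zane–F, Lee–C, Toni–E, Gabe–I, Ravi–A, Casey–G, Priya–H, Vic–J.
The set {Zane, Lee, Toni, Gabe, Ravi, Casey, Yuki} has only 6 neighbours ({A, C, E, F, G, I}), so by Hall's theorem at most 8 of the 9 trucks can be matched.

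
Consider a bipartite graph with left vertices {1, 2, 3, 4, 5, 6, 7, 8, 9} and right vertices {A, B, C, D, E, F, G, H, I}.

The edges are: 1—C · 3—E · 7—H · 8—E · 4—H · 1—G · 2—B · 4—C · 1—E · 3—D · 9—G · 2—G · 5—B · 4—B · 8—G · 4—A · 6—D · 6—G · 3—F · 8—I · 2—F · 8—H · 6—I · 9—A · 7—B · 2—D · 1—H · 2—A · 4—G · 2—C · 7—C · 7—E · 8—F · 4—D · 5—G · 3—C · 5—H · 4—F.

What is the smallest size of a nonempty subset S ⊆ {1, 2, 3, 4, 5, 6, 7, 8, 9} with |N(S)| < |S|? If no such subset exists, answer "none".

none

A matching saturating every left vertex exists, for instance 1→C, 2→F, 3→D, 4→A, 5→H, 6→I, 7→B, 8→E, 9→G.
By Hall's marriage theorem, this means |N(S)| ≥ |S| for every subset S, so no violating subset exists.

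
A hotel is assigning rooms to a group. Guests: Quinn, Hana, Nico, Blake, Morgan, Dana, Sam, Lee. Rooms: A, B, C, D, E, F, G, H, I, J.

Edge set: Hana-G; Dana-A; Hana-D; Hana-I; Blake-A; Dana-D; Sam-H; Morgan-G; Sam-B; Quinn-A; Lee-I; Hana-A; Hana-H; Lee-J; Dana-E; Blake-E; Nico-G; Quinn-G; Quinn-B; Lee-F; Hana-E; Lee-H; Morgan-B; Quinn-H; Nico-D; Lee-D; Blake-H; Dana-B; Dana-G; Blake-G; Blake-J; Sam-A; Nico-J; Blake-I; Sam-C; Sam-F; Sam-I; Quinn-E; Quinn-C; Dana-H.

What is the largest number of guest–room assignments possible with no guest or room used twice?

8

A valid assignment of size 8: Quinn–C, Hana–A, Nico–D, Blake–G, Morgan–B, Dana–E, Sam–H, Lee–J.
All 8 guests are matched, so no larger matching exists.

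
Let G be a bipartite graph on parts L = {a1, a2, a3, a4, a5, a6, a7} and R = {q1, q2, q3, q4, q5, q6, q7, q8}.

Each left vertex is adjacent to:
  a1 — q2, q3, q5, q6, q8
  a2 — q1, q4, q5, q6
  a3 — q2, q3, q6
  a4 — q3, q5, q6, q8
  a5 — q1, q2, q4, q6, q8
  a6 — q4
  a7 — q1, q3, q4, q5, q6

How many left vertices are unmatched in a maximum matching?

A valid assignment of size 7: a1-q3, a2-q5, a3-q2, a4-q8, a5-q1, a6-q4, a7-q6.
All 7 left vertices are matched, so no larger matching exists.
That matches 7 of the 7, leaving 0 unmatched; no matching can do better.

0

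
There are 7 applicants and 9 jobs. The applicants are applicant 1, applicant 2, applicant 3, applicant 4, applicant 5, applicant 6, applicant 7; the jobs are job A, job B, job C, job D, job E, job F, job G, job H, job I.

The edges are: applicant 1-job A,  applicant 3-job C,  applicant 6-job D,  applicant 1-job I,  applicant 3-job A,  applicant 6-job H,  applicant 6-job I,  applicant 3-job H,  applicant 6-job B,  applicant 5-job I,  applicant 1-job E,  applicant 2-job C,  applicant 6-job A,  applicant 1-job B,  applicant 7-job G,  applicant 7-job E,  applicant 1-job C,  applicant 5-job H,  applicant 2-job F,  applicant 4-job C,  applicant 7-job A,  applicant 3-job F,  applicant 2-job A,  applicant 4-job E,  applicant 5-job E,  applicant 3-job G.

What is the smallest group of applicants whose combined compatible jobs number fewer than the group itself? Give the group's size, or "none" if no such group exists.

none

A matching saturating every applicant exists, for instance applicant 1→job B, applicant 2→job F, applicant 3→job H, applicant 4→job E, applicant 5→job I, applicant 6→job D, applicant 7→job A.
By Hall's marriage theorem, this means |N(S)| ≥ |S| for every subset S, so no violating subset exists.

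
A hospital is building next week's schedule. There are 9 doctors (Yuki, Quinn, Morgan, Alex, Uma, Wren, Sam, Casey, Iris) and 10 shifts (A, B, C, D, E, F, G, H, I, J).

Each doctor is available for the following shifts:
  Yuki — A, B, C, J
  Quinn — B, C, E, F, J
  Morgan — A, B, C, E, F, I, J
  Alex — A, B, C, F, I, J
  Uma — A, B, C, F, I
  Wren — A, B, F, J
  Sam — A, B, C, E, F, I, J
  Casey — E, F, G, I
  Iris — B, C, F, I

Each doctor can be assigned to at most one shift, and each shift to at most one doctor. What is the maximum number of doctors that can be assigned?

A valid assignment of size 8: Yuki→C, Quinn→B, Morgan→E, Alex→A, Uma→I, Wren→F, Sam→J, Casey→G.
The set {Yuki, Quinn, Morgan, Alex, Uma, Wren, Sam, Iris} has only 7 neighbours ({A, B, C, E, F, I, J}), so by Hall's theorem at most 8 of the 9 doctors can be matched.

8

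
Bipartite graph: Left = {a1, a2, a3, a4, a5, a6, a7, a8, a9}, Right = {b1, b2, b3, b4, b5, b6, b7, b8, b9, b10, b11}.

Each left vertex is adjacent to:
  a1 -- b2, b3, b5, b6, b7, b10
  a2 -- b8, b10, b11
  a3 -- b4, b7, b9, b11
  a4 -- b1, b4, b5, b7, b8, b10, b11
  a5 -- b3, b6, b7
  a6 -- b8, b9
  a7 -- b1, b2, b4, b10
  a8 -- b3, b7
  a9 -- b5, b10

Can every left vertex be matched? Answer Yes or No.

Yes

One maximum matching: a1→b7, a2→b11, a3→b4, a4→b1, a5→b6, a6→b8, a7→b2, a8→b3, a9→b5.
All 9 left vertices are covered.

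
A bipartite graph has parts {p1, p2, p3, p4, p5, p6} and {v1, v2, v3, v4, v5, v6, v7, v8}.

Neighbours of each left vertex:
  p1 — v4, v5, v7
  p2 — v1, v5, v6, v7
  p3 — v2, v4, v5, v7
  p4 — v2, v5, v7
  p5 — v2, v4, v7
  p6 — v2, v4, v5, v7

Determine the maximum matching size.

5

One maximum matching: p1-v5, p2-v6, p3-v4, p4-v7, p5-v2.
The set {p1, p3, p4, p5, p6} has only 4 neighbours ({v2, v4, v5, v7}), so by Hall's theorem at most 5 of the 6 left vertices can be matched.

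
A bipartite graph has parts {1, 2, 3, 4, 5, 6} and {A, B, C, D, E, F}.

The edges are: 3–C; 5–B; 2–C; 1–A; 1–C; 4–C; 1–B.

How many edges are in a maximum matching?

3

For example, pair 1–A, 2–C, 5–B.
The set {2, 3, 4, 6} has only 1 neighbour ({C}), so by Hall's theorem at most 3 of the 6 left vertices can be matched.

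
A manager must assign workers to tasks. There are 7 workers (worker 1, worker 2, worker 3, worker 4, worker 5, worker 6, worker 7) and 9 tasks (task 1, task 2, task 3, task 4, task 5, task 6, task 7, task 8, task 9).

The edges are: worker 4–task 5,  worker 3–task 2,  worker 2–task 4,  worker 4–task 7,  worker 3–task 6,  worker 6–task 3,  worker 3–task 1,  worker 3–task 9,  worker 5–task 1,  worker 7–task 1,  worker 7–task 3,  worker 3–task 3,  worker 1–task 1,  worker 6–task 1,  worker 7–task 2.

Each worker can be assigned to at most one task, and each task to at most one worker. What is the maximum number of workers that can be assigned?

6

One maximum matching: worker 1-task 1, worker 2-task 4, worker 3-task 6, worker 4-task 7, worker 6-task 3, worker 7-task 2.
The set {worker 1, worker 5} has only 1 neighbour ({task 1}), so by Hall's theorem at most 6 of the 7 workers can be matched.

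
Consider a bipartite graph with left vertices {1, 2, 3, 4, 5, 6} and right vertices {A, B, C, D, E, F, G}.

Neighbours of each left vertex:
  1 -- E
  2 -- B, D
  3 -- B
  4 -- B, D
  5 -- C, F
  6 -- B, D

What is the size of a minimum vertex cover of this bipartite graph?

A maximum matching has 4 edges (e.g. 1–E, 2–D, 3–B, 5–F).
By König's theorem the minimum vertex cover has the same size. One such cover is {1, 5, B, D}.

4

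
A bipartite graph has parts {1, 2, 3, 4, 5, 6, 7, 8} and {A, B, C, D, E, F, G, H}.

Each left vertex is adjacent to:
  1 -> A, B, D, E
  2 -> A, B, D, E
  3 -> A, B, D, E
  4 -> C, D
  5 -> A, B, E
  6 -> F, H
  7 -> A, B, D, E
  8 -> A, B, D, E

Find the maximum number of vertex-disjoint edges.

6

For example, pair 1→A, 2→D, 3→E, 4→C, 5→B, 6→F.
The set {1, 2, 3, 5, 7, 8} has only 4 neighbours ({A, B, D, E}), so by Hall's theorem at most 6 of the 8 left vertices can be matched.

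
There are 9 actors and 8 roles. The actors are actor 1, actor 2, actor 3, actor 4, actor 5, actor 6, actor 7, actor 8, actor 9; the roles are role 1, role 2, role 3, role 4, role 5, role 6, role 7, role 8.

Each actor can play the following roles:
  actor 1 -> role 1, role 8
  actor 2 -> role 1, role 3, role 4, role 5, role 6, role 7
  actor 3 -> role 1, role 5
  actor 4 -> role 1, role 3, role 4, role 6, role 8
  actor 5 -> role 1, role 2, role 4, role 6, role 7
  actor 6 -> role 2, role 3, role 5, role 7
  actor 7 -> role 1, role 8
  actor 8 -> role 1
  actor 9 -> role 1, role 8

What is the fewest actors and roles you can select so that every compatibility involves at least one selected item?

The 7 edges actor 1–role 1, actor 2–role 6, actor 3–role 5, actor 4–role 3, actor 5–role 2, actor 6–role 7, actor 7–role 8 form a matching, so any vertex cover needs at least 7 vertices (one per matched edge).
Conversely {actor 2, actor 3, actor 4, actor 5, actor 6, role 1, role 8} meets every edge and has exactly 7 vertices, so 7 is optimal.

7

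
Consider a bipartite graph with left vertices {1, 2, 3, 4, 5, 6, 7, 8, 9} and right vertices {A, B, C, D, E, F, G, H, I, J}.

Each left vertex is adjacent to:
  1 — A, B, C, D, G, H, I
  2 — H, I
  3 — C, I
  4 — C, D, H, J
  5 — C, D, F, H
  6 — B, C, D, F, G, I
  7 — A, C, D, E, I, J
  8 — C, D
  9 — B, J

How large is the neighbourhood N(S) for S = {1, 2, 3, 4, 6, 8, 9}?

9

The union of neighbours of {1, 2, 3, 4, 6, 8, 9} is {A, B, C, D, F, G, H, I, J}, which has 9 elements.
Since |N(S)| = 9 ≥ |S| = 7, Hall's condition holds for this subset.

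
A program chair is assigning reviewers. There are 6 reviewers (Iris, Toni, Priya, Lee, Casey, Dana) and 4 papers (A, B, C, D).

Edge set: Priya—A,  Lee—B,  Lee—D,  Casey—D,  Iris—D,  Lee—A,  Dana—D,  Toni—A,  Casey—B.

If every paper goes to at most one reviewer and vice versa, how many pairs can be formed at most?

3

One maximum matching: Iris–D, Toni–A, Lee–B.
The set {Iris, Toni, Priya, Lee, Casey, Dana} has only 3 neighbours ({A, B, D}), so by Hall's theorem at most 3 of the 6 reviewers can be matched.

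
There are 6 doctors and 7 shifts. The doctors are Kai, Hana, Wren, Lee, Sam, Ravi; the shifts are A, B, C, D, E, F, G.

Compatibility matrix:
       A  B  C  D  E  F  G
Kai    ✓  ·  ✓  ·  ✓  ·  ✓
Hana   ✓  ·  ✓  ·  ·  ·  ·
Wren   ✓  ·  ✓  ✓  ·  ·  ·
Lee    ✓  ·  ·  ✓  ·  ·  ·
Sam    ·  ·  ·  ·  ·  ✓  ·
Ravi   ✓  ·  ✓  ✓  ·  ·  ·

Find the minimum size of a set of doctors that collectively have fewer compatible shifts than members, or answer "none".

4

Take S = {Hana, Wren, Lee, Ravi}. Its neighbourhood is {A, C, D}, so |N(S)| = 3 < |S| = 4.
Every subset of size less than 4 has at least as many neighbours as members, so 4 is the minimum.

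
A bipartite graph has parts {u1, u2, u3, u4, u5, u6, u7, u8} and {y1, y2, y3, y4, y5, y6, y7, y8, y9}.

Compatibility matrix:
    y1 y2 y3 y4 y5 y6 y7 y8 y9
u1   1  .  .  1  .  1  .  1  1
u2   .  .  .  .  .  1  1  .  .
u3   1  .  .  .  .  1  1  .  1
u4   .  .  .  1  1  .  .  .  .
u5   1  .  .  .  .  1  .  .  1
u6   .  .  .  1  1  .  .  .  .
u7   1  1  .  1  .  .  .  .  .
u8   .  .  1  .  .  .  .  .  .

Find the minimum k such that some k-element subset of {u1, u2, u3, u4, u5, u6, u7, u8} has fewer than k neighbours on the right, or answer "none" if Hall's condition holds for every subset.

A matching saturating every left vertex exists, for instance u1→y8, u2→y7, u3→y9, u4→y5, u5→y6, u6→y4, u7→y1, u8→y3.
By Hall's marriage theorem, this means |N(S)| ≥ |S| for every subset S, so no violating subset exists.

none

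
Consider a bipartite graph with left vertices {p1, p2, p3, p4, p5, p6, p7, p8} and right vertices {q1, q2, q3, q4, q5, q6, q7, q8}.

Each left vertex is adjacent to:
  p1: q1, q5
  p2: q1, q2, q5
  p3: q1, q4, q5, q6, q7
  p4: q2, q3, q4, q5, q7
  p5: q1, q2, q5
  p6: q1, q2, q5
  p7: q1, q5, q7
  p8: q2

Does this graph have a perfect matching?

The set {p1, p2, p5, p6, p8} has only 3 neighbours ({q1, q2, q5}), so by Hall's theorem at most 6 of the 8 left vertices can be matched.
Hence no matching covers every left vertex.

No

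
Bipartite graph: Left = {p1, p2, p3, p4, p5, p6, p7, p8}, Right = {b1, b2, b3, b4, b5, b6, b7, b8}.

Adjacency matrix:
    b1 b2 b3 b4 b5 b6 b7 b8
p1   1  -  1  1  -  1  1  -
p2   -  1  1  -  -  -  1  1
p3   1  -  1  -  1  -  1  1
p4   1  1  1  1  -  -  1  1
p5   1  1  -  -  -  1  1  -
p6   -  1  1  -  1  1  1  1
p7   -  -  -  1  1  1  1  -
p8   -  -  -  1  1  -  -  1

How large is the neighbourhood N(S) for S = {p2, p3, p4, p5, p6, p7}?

8

The union of neighbours of {p2, p3, p4, p5, p6, p7} is {b1, b2, b3, b4, b5, b6, b7, b8}, which has 8 elements.
Since |N(S)| = 8 ≥ |S| = 6, Hall's condition holds for this subset.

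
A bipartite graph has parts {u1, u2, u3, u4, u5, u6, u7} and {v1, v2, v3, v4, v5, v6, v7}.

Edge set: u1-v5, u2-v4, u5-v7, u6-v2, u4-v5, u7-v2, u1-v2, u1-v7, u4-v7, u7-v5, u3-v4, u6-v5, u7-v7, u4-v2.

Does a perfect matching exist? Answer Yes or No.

The set {u1, u2, u3, u4, u5, u6, u7} has only 4 neighbours ({v2, v4, v5, v7}), so by Hall's theorem at most 4 of the 7 left vertices can be matched.
Hence no matching covers every left vertex.

No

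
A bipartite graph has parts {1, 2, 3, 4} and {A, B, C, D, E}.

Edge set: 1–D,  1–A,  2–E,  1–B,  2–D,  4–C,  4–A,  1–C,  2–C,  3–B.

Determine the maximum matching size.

4

One maximum matching: 1–D, 2–E, 3–B, 4–C.
All 4 left vertices are matched, so no larger matching exists.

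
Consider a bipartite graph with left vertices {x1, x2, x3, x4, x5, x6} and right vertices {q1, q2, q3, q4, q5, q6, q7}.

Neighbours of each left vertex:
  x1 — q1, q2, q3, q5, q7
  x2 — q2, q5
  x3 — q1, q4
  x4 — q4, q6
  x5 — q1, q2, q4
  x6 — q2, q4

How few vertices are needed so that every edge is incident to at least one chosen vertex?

The 6 edges x1–q7, x2–q5, x3–q1, x4–q6, x5–q4, x6–q2 form a matching, so any vertex cover needs at least 6 vertices (one per matched edge).
Conversely {x1, x2, x3, x4, x5, x6} meets every edge and has exactly 6 vertices, so 6 is optimal.

6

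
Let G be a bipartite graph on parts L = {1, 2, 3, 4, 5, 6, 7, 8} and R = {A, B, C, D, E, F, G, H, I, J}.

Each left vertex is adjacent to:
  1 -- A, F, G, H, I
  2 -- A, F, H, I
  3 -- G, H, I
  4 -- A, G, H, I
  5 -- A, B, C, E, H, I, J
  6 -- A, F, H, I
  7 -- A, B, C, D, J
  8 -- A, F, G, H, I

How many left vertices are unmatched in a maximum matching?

1

For example, pair 1→A, 2→F, 3→H, 4→G, 5→E, 6→I, 7→J.
The set {1, 2, 3, 4, 6, 8} has only 5 neighbours ({A, F, G, H, I}), so by Hall's theorem at most 7 of the 8 left vertices can be matched.
That matches 7 of the 8, leaving 1 unmatched; no matching can do better.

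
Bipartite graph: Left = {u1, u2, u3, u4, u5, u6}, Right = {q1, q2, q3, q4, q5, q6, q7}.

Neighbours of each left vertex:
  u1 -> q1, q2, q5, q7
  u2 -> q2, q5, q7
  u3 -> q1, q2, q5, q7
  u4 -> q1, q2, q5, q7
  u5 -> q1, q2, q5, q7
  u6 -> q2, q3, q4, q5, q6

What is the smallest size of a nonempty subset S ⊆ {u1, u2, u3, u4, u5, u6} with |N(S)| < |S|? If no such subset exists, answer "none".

5

Take S = {u1, u2, u3, u4, u5}. Its neighbourhood is {q1, q2, q5, q7}, so |N(S)| = 4 < |S| = 5.
Every subset of size less than 5 has at least as many neighbours as members, so 5 is the minimum.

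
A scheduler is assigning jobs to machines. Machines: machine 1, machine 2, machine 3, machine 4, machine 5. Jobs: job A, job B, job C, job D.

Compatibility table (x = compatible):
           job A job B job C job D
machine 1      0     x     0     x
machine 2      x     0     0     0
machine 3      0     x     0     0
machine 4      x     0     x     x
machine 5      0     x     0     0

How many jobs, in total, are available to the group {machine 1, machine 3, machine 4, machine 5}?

4

The union of neighbours of {machine 1, machine 3, machine 4, machine 5} is {job A, job B, job C, job D}, which has 4 elements.
Since |N(S)| = 4 ≥ |S| = 4, Hall's condition holds for this subset.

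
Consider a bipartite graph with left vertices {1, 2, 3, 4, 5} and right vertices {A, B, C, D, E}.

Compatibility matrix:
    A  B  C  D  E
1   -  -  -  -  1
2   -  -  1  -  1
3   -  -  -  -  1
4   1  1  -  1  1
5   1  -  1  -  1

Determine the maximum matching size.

4

One maximum matching: 1→E, 2→C, 4→B, 5→A.
The set {1, 3} has only 1 neighbour ({E}), so by Hall's theorem at most 4 of the 5 left vertices can be matched.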